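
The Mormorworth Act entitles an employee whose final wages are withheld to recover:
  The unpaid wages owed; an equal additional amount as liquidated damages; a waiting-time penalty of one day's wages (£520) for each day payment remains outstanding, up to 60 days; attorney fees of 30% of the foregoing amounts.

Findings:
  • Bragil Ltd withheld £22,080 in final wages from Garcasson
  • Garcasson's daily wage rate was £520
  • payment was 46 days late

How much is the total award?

Total award: £88,504

Liquidated damages (equal amount): £22,080
Penalty days: min(46, 60) = 46
Waiting-time penalty: 46 × £520 = £23,920
Subtotal: £22,080 + £22,080 + £23,920 = £68,080
Attorney fees: 30% of £68,080 = £20,424
Total award: £68,080 + £20,424 = £88,504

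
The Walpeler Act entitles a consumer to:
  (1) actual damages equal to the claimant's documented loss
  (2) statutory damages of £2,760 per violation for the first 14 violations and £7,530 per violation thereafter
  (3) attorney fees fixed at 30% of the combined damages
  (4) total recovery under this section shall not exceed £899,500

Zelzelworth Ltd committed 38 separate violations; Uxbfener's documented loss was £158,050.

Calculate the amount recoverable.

£490,633

First 14 violations: 14 × £2,760 = £38,640
Remaining violations: (38 − 14) × £7,530 = £180,720
Statutory damages: £38,640 + £180,720 = £219,360
Combined damages: £158,050 + £219,360 = £377,410
Attorney fees: 30% of £377,410 = £113,223
Total before cap: £377,410 + £113,223 = £490,633
Cap at £899,500: £490,633 is within the cap, no reduction.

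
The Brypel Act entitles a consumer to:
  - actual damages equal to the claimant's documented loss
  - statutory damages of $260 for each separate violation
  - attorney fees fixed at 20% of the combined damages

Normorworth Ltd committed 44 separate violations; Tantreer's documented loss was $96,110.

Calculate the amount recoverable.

$129,060

Statutory damages: 44 × $260 = $11,440
Combined damages: $96,110 + $11,440 = $107,550
Attorney fees: 20% of $107,550 = $21,510
Total recovery: $107,550 + $21,510 = $129,060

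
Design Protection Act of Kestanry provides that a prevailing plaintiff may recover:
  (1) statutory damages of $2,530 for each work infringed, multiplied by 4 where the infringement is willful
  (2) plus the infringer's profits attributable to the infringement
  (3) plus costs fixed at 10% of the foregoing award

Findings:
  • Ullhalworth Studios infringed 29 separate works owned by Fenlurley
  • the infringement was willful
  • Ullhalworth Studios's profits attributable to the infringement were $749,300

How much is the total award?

$1,147,058

Statutory damages: 29 × $2,530 = $73,370
Multiplied by 4: 4 × $73,370 = $293,480
Combined award: $293,480 + $749,300 = $1,042,780
Costs: 10% of $1,042,780 = $104,278
Award plus costs: $1,042,780 + $104,278 = $1,147,058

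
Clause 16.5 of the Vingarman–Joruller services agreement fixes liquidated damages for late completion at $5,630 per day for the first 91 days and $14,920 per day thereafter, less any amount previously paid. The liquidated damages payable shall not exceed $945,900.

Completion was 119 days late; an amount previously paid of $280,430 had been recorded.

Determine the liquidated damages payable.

$649,660

First 91 days: 91 × $5,630 = $512,330
Remaining days: (119 − 91) × $14,920 = $417,760
Accrued per-day damages: $512,330 + $417,760 = $930,090
Less amount previously paid: $930,090 − $280,430 = $649,660
Cap at $945,900: $649,660 is within the cap, no reduction.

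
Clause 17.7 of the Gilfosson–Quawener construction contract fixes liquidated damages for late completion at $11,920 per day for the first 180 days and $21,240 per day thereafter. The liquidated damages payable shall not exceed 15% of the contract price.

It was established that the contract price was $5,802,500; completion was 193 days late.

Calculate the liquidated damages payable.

$870,375

First 180 days: 180 × $11,920 = $2,145,600
Remaining days: (193 − 180) × $21,240 = $276,120
Accrued per-day damages: $2,145,600 + $276,120 = $2,421,720
Cap: 15% of $5,802,500 = $870,375
Cap at $870,375: $2,421,720 exceeds the cap → $870,375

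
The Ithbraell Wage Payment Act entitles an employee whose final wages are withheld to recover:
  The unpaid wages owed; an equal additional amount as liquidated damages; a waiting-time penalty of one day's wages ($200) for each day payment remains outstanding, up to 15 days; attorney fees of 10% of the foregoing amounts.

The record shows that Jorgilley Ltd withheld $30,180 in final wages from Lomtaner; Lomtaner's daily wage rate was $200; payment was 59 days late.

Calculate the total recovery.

Liquidated damages (equal amount): $30,180
Penalty days: min(59, 15) = 15
Waiting-time penalty: 15 × $200 = $3,000
Subtotal: $30,180 + $30,180 + $3,000 = $63,360
Attorney fees: 10% of $63,360 = $6,336
Total award: $63,360 + $6,336 = $69,696

$69,696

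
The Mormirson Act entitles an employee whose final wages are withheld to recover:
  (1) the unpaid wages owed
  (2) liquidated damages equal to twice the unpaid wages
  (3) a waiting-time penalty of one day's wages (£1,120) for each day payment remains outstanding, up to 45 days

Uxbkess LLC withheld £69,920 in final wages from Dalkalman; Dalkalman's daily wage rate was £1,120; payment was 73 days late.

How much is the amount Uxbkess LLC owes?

Doubled: 2 × £69,920 = £139,840
Penalty days: min(73, 45) = 45
Waiting-time penalty: 45 × £1,120 = £50,400
Total award: £69,920 + £139,840 + £50,400 = £260,160

Total award: £260,160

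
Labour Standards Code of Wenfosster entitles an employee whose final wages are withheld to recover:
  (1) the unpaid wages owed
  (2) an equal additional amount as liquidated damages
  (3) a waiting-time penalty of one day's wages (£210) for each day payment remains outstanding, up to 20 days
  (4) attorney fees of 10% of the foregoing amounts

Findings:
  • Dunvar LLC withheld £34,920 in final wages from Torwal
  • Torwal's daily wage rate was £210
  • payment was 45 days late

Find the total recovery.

£81,444

Liquidated damages (equal amount): £34,920
Penalty days: min(45, 20) = 20
Waiting-time penalty: 20 × £210 = £4,200
Subtotal: £34,920 + £34,920 + £4,200 = £74,040
Attorney fees: 10% of £74,040 = £7,404
Total award: £74,040 + £7,404 = £81,444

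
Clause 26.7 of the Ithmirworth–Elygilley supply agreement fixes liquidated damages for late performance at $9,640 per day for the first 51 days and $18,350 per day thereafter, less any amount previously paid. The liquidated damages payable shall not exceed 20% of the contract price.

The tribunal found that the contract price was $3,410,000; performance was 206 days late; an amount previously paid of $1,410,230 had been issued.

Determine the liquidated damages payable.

$682,000

First 51 days: 51 × $9,640 = $491,640
Remaining days: (206 − 51) × $18,350 = $2,844,250
Accrued per-day damages: $491,640 + $2,844,250 = $3,335,890
Less amount previously paid: $3,335,890 − $1,410,230 = $1,925,660
Cap: 20% of $3,410,000 = $682,000
Cap at $682,000: $1,925,660 exceeds the cap → $682,000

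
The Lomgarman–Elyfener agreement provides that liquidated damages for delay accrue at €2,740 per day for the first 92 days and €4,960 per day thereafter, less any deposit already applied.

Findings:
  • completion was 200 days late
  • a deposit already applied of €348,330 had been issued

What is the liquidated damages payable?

First 92 days: 92 × €2,740 = €252,080
Remaining days: (200 − 92) × €4,960 = €535,680
Accrued per-day damages: €252,080 + €535,680 = €787,760
Less deposit already applied: €787,760 − €348,330 = €439,430

€439,430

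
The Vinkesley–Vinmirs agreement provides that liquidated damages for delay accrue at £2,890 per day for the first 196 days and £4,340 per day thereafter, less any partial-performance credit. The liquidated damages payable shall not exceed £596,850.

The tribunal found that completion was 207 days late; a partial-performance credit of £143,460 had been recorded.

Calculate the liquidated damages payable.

First 196 days: 196 × £2,890 = £566,440
Remaining days: (207 − 196) × £4,340 = £47,740
Accrued per-day damages: £566,440 + £47,740 = £614,180
Less partial-performance credit: £614,180 − £143,460 = £470,720
Cap at £596,850: £470,720 is within the cap, no reduction.

£470,720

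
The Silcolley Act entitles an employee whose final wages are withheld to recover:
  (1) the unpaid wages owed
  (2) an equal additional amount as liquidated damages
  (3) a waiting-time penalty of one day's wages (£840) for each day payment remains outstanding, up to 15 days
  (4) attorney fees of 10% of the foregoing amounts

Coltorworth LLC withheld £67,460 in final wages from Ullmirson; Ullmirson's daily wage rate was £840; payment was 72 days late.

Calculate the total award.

Total award: £162,272

Liquidated damages (equal amount): £67,460
Penalty days: min(72, 15) = 15
Waiting-time penalty: 15 × £840 = £12,600
Subtotal: £67,460 + £67,460 + £12,600 = £147,520
Attorney fees: 10% of £147,520 = £14,752
Total award: £147,520 + £14,752 = £162,272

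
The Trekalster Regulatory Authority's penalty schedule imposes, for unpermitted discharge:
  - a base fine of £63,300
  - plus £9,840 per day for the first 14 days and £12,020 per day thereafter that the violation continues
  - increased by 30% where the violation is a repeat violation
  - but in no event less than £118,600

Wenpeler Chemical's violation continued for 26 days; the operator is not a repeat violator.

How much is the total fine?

First 14 days: 14 × £9,840 = £137,760
Remaining days: (26 − 14) × £12,020 = £144,240
Per-day component: £137,760 + £144,240 = £282,000
Base plus per-day: £63,300 + £282,000 = £345,300
The operator is not a repeat violator: no 30% increase.
Minimum £118,600: £345,300 meets the minimum, no increase.

£345,300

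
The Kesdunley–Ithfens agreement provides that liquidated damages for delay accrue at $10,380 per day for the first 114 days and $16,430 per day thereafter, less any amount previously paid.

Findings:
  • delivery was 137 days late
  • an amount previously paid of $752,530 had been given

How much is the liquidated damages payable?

First 114 days: 114 × $10,380 = $1,183,320
Remaining days: (137 − 114) × $16,430 = $377,890
Accrued per-day damages: $1,183,320 + $377,890 = $1,561,210
Less amount previously paid: $1,561,210 − $752,530 = $808,680

$808,680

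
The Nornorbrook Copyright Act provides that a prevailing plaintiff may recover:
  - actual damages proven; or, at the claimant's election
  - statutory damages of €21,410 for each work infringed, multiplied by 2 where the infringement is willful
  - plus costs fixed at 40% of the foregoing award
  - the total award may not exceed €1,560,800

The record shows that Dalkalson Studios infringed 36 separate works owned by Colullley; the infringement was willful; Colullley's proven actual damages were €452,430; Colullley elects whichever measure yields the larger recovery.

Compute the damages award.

€1,560,800

Statutory damages: 36 × €21,410 = €770,760
Doubled: 2 × €770,760 = €1,541,520
Greater of actual damages (€452,430) or enhanced statutory damages (€1,541,520): €1,541,520
Costs: 40% of €1,541,520 = €616,608
Award plus costs: €1,541,520 + €616,608 = €2,158,128
Cap at €1,560,800: €2,158,128 exceeds the cap → €1,560,800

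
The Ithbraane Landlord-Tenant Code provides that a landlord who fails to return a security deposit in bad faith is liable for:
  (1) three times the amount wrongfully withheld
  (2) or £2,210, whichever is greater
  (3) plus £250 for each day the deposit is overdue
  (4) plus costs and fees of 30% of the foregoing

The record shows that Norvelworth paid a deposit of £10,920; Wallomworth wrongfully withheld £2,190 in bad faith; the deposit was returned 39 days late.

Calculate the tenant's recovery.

£21,216

Trebled: 3 × £2,190 = £6,570
Minimum £2,210: £6,570 meets the minimum, no increase.
Late-return penalty: 39 × £250 = £9,750
Damages plus late penalty: £6,570 + £9,750 = £16,320
Costs and fees: 30% of £16,320 = £4,896
Total recovery: £16,320 + £4,896 = £21,216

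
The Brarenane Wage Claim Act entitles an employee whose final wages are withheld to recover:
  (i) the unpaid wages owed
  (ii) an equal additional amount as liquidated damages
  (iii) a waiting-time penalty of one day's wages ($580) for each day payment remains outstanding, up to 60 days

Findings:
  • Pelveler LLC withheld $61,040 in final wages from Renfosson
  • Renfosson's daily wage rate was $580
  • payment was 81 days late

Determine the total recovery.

$156,880

Liquidated damages (equal amount): $61,040
Penalty days: min(81, 60) = 60
Waiting-time penalty: 60 × $580 = $34,800
Total award: $61,040 + $61,040 + $34,800 = $156,880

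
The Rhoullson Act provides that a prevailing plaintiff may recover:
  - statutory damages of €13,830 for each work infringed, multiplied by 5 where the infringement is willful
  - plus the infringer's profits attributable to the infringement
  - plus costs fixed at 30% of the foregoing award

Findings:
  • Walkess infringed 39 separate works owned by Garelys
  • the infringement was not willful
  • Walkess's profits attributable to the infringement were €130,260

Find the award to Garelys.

Statutory damages: 39 × €13,830 = €539,370
Infringement not willful: no ×5 enhancement.
Combined award: €539,370 + €130,260 = €669,630
Costs: 30% of €669,630 = €200,889
Award plus costs: €669,630 + €200,889 = €870,519

Award: €870,519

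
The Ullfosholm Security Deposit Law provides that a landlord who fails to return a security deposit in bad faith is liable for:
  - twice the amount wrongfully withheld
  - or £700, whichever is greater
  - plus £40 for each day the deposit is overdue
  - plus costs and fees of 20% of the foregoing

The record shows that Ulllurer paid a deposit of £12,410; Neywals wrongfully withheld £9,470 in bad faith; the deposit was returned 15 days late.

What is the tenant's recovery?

£23,448

Doubled: 2 × £9,470 = £18,940
Minimum £700: £18,940 meets the minimum, no increase.
Late-return penalty: 15 × £40 = £600
Damages plus late penalty: £18,940 + £600 = £19,540
Costs and fees: 20% of £19,540 = £3,908
Total recovery: £19,540 + £3,908 = £23,448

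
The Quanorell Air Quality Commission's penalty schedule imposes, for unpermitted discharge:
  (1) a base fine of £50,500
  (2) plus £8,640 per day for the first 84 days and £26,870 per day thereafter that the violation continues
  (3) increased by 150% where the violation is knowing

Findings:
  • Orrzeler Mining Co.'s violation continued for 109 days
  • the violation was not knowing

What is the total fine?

£1,448,010

First 84 days: 84 × £8,640 = £725,760
Remaining days: (109 − 84) × £26,870 = £671,750
Per-day component: £725,760 + £671,750 = £1,397,510
Base plus per-day: £50,500 + £1,397,510 = £1,448,010
The violation was not knowing: no 150% increase.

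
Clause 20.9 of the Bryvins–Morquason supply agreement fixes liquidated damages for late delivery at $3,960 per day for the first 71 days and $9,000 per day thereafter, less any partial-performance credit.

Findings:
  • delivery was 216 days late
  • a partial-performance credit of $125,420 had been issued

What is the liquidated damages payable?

$1,460,740

First 71 days: 71 × $3,960 = $281,160
Remaining days: (216 − 71) × $9,000 = $1,305,000
Accrued per-day damages: $281,160 + $1,305,000 = $1,586,160
Less partial-performance credit: $1,586,160 − $125,420 = $1,460,740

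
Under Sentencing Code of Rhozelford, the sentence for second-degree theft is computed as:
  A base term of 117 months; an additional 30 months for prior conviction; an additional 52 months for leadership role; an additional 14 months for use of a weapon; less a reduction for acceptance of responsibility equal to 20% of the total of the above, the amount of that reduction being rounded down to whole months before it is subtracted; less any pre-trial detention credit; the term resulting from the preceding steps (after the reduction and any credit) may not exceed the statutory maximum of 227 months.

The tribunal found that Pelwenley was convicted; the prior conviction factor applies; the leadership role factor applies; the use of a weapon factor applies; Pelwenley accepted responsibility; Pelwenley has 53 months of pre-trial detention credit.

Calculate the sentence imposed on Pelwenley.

118 months

Prior conviction enhancement: +30 months
Leadership role enhancement: +52 months
Use of a weapon enhancement: +14 months
Adjusted term: 117 months + 30 months + 52 months + 14 months = 213 months
Acceptance of responsibility reduction: 20% of 213 months = 42 months (rounded down)
After reduction: 213 − 42 = 171 months
Less pre-trial detention credit: 171 months − 53 months = 118 months
Cap at 227 months: 118 months is within the cap, no reduction.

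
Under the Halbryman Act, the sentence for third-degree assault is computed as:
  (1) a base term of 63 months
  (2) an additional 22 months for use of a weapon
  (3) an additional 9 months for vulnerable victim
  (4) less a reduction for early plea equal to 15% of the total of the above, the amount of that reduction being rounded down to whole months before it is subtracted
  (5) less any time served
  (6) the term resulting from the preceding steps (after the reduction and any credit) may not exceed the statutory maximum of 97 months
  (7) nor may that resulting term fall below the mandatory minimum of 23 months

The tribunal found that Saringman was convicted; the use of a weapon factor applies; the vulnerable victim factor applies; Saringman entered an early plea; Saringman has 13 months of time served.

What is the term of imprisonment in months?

67 months

Use of a weapon enhancement: +22 months
Vulnerable victim enhancement: +9 months
Adjusted term: 63 months + 22 months + 9 months = 94 months
Early plea reduction: 15% of 94 months = 14 months (rounded down)
After reduction: 94 − 14 = 80 months
Less time served: 80 months − 13 months = 67 months
Cap at 97 months: 67 months is within the cap, no reduction.
Minimum 23 months: 67 months meets the minimum, no increase.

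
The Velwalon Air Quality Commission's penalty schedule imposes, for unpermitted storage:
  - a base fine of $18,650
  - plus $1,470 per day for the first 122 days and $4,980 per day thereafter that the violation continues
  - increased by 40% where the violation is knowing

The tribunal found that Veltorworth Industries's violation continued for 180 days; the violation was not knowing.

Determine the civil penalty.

First 122 days: 122 × $1,470 = $179,340
Remaining days: (180 − 122) × $4,980 = $288,840
Per-day component: $179,340 + $288,840 = $468,180
Base plus per-day: $18,650 + $468,180 = $486,830
The violation was not knowing: no 40% increase.

$486,830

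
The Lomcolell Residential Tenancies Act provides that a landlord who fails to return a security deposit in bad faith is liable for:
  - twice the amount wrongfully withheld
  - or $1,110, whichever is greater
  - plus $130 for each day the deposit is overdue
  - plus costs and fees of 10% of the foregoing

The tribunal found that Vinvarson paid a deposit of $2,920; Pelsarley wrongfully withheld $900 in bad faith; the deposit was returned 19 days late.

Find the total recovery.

Recovery: $4,697

Doubled: 2 × $900 = $1,800
Minimum $1,110: $1,800 meets the minimum, no increase.
Late-return penalty: 19 × $130 = $2,470
Damages plus late penalty: $1,800 + $2,470 = $4,270
Costs and fees: 10% of $4,270 = $427
Total recovery: $4,270 + $427 = $4,697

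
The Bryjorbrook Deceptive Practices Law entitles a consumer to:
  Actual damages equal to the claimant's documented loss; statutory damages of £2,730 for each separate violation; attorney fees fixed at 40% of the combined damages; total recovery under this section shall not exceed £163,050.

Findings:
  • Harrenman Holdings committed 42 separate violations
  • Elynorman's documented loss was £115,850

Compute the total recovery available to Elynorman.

£163,050

Statutory damages: 42 × £2,730 = £114,660
Combined damages: £115,850 + £114,660 = £230,510
Attorney fees: 40% of £230,510 = £92,204
Total before cap: £230,510 + £92,204 = £322,714
Cap at £163,050: £322,714 exceeds the cap → £163,050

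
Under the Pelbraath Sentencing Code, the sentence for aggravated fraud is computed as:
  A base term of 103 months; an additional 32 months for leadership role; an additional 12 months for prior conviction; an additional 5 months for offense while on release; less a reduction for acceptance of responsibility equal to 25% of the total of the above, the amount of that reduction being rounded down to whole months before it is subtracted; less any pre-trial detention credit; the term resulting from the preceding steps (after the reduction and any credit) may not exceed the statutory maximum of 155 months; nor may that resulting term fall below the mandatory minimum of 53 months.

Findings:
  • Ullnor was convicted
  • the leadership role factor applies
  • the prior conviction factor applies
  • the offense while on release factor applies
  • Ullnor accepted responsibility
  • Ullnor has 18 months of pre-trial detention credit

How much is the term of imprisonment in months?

Leadership role enhancement: +32 months
Prior conviction enhancement: +12 months
Offense while on release enhancement: +5 months
Adjusted term: 103 months + 32 months + 12 months + 5 months = 152 months
Acceptance of responsibility reduction: 25% of 152 months = 38 months (rounded down)
After reduction: 152 − 38 = 114 months
Less pre-trial detention credit: 114 months − 18 months = 96 months
Cap at 155 months: 96 months is within the cap, no reduction.
Minimum 53 months: 96 months meets the minimum, no increase.

96 months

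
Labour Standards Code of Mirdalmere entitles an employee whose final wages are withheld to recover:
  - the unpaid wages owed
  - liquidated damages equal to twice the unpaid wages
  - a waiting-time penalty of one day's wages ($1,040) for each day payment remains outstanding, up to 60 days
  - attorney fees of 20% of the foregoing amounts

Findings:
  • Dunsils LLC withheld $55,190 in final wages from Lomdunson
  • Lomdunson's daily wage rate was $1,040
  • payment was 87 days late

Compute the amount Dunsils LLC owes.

Total award: $273,564

Doubled: 2 × $55,190 = $110,380
Penalty days: min(87, 60) = 60
Waiting-time penalty: 60 × $1,040 = $62,400
Subtotal: $55,190 + $110,380 + $62,400 = $227,970
Attorney fees: 20% of $227,970 = $45,594
Total award: $227,970 + $45,594 = $273,564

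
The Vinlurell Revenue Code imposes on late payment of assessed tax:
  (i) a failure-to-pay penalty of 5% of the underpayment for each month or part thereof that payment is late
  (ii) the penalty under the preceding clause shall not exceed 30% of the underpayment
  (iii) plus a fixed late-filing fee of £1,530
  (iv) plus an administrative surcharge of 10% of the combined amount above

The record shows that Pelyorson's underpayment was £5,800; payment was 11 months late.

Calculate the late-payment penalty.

£3,597

Accrued rate: 5% × 11 = 55%, capped at 30% → 30%
Failure-to-pay penalty: 30% of £5,800 = £1,740
Penalty before surcharge: £1,740 + £1,530 = £3,270
Administrative surcharge: 10% of £3,270 = £327
Total penalty: £3,270 + £327 = £3,597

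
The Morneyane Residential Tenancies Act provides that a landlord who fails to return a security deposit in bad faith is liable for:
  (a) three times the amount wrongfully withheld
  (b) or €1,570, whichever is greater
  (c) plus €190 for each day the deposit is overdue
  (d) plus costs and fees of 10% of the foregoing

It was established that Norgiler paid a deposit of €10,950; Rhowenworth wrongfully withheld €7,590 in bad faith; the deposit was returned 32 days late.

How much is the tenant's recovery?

Trebled: 3 × €7,590 = €22,770
Minimum €1,570: €22,770 meets the minimum, no increase.
Late-return penalty: 32 × €190 = €6,080
Damages plus late penalty: €22,770 + €6,080 = €28,850
Costs and fees: 10% of €28,850 = €2,885
Total recovery: €28,850 + €2,885 = €31,735

Recovery: €31,735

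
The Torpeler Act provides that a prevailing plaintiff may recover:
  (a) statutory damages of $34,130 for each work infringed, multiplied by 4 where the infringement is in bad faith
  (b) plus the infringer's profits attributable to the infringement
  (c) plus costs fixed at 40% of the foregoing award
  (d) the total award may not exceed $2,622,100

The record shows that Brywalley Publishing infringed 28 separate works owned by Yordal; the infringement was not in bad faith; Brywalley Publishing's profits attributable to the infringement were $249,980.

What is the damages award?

$1,687,868

Statutory damages: 28 × $34,130 = $955,640
Infringement not in bad faith: no ×4 enhancement.
Combined award: $955,640 + $249,980 = $1,205,620
Costs: 40% of $1,205,620 = $482,248
Award plus costs: $1,205,620 + $482,248 = $1,687,868
Cap at $2,622,100: $1,687,868 is within the cap, no reduction.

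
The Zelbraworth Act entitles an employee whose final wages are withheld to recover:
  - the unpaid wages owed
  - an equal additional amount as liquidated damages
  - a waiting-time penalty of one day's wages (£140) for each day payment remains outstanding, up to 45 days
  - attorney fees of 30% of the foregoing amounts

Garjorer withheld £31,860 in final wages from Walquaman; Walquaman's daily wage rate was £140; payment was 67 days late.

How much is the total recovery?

Liquidated damages (equal amount): £31,860
Penalty days: min(67, 45) = 45
Waiting-time penalty: 45 × £140 = £6,300
Subtotal: £31,860 + £31,860 + £6,300 = £70,020
Attorney fees: 30% of £70,020 = £21,006
Total award: £70,020 + £21,006 = £91,026

£91,026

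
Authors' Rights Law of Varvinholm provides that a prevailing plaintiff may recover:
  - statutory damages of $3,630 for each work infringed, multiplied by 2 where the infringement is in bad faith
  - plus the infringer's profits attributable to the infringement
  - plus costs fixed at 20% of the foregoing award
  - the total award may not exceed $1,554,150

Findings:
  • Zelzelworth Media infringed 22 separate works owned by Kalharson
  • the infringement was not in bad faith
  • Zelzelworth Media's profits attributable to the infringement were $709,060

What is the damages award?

Award: $946,704

Statutory damages: 22 × $3,630 = $79,860
Infringement not in bad faith: no ×2 enhancement.
Combined award: $79,860 + $709,060 = $788,920
Costs: 20% of $788,920 = $157,784
Award plus costs: $788,920 + $157,784 = $946,704
Cap at $1,554,150: $946,704 is within the cap, no reduction.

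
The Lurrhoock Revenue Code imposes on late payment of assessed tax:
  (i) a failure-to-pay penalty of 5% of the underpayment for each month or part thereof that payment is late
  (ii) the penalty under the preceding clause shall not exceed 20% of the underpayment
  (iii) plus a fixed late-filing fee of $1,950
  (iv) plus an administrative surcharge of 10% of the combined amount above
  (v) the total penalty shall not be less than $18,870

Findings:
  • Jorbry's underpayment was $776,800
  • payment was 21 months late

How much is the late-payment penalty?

Accrued rate: 5% × 21 = 105%, capped at 20% → 20%
Failure-to-pay penalty: 20% of $776,800 = $155,360
Penalty before surcharge: $155,360 + $1,950 = $157,310
Administrative surcharge: 10% of $157,310 = $15,731
Total penalty: $157,310 + $15,731 = $173,041
Minimum $18,870: $173,041 meets the minimum, no increase.

$173,041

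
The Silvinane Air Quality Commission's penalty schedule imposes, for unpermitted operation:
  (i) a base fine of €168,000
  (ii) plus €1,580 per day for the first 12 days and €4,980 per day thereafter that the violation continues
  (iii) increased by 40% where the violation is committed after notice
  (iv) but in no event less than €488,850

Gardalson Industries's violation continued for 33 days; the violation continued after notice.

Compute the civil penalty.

First 12 days: 12 × €1,580 = €18,960
Remaining days: (33 − 12) × €4,980 = €104,580
Per-day component: €18,960 + €104,580 = €123,540
Base plus per-day: €168,000 + €123,540 = €291,540
Enhancement: 40% of €291,540 = €116,616
Enhanced fine: €291,540 + €116,616 = €408,156
Minimum €488,850: €408,156 is below the minimum → €488,850

€488,850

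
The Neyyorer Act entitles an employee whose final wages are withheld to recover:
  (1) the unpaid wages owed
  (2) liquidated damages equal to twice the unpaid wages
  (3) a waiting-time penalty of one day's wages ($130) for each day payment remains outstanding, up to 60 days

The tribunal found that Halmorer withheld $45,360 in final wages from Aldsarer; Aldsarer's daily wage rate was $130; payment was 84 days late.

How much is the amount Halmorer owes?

$143,880

Doubled: 2 × $45,360 = $90,720
Penalty days: min(84, 60) = 60
Waiting-time penalty: 60 × $130 = $7,800
Total award: $45,360 + $90,720 + $7,800 = $143,880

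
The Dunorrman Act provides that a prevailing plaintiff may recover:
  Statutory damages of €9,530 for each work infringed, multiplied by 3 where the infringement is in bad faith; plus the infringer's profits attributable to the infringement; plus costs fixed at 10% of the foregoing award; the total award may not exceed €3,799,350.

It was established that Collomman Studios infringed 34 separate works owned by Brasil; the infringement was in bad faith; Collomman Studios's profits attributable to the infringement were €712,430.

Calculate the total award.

€1,852,939

Statutory damages: 34 × €9,530 = €324,020
Trebled: 3 × €324,020 = €972,060
Combined award: €972,060 + €712,430 = €1,684,490
Costs: 10% of €1,684,490 = €168,449
Award plus costs: €1,684,490 + €168,449 = €1,852,939
Cap at €3,799,350: €1,852,939 is within the cap, no reduction.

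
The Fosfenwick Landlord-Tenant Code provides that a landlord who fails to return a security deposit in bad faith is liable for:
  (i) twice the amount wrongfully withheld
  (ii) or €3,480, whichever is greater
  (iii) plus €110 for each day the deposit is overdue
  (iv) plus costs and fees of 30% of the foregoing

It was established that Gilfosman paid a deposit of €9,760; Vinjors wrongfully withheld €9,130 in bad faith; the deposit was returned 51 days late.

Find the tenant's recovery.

Recovery: €31,031

Doubled: 2 × €9,130 = €18,260
Minimum €3,480: €18,260 meets the minimum, no increase.
Late-return penalty: 51 × €110 = €5,610
Damages plus late penalty: €18,260 + €5,610 = €23,870
Costs and fees: 30% of €23,870 = €7,161
Total recovery: €23,870 + €7,161 = €31,031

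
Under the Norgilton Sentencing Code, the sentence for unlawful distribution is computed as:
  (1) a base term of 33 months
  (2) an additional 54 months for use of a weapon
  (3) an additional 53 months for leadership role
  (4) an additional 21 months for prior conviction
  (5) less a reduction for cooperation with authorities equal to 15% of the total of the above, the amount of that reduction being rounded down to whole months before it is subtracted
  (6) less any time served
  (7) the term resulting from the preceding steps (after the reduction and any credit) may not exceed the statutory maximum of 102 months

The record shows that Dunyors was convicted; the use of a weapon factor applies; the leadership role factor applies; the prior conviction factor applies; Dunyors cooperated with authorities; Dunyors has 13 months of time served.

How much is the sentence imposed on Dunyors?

102 months

Use of a weapon enhancement: +54 months
Leadership role enhancement: +53 months
Prior conviction enhancement: +21 months
Adjusted term: 33 months + 54 months + 53 months + 21 months = 161 months
Cooperation with authorities reduction: 15% of 161 months = 24 months (rounded down)
After reduction: 161 − 24 = 137 months
Less time served: 137 months − 13 months = 124 months
Cap at 102 months: 124 months exceeds the cap → 102 months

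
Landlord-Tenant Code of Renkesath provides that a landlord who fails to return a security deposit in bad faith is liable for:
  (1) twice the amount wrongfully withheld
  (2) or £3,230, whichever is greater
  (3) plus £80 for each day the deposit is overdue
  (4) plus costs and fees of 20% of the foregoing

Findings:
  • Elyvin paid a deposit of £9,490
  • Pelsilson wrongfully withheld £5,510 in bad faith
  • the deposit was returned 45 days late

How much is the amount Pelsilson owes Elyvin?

Doubled: 2 × £5,510 = £11,020
Minimum £3,230: £11,020 meets the minimum, no increase.
Late-return penalty: 45 × £80 = £3,600
Damages plus late penalty: £11,020 + £3,600 = £14,620
Costs and fees: 20% of £14,620 = £2,924
Total recovery: £14,620 + £2,924 = £17,544

£17,544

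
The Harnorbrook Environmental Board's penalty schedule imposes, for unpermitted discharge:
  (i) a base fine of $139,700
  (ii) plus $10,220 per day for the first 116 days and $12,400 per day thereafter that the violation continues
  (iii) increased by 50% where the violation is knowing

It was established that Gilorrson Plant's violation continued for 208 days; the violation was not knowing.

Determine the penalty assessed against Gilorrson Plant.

$2,466,020

First 116 days: 116 × $10,220 = $1,185,520
Remaining days: (208 − 116) × $12,400 = $1,140,800
Per-day component: $1,185,520 + $1,140,800 = $2,326,320
Base plus per-day: $139,700 + $2,326,320 = $2,466,020
The violation was not knowing: no 50% increase.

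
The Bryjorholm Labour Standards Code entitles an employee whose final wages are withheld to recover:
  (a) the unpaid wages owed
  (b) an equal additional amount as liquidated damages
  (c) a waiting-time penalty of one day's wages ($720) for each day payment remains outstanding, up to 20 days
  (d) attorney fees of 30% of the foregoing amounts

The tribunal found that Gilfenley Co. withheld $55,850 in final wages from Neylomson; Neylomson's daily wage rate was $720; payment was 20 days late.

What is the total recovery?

Liquidated damages (equal amount): $55,850
Penalty days: min(20, 20) = 20
Waiting-time penalty: 20 × $720 = $14,400
Subtotal: $55,850 + $55,850 + $14,400 = $126,100
Attorney fees: 30% of $126,100 = $37,830
Total award: $126,100 + $37,830 = $163,930

Total award: $163,930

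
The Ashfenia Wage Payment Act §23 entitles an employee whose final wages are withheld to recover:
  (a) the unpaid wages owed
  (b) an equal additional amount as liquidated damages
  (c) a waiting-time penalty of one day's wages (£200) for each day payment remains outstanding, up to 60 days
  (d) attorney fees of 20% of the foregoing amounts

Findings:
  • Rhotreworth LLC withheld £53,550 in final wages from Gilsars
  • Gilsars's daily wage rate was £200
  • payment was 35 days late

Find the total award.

£136,920

Liquidated damages (equal amount): £53,550
Penalty days: min(35, 60) = 35
Waiting-time penalty: 35 × £200 = £7,000
Subtotal: £53,550 + £53,550 + £7,000 = £114,100
Attorney fees: 20% of £114,100 = £22,820
Total award: £114,100 + £22,820 = £136,920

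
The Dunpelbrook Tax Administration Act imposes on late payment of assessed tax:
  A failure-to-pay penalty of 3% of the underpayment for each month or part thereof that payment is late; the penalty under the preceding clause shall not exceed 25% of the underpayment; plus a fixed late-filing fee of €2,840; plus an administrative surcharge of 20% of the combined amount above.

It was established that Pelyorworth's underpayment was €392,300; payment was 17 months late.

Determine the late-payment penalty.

Penalty: €121,098

Accrued rate: 3% × 17 = 51%, capped at 25% → 25%
Failure-to-pay penalty: 25% of €392,300 = €98,075
Penalty before surcharge: €98,075 + €2,840 = €100,915
Administrative surcharge: 20% of €100,915 = €20,183
Total penalty: €100,915 + €20,183 = €121,098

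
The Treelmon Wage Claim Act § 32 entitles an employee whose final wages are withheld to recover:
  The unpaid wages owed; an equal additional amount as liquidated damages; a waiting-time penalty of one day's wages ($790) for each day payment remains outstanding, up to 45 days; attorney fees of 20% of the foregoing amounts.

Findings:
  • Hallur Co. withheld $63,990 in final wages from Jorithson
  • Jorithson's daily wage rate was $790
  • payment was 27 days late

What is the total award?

Liquidated damages (equal amount): $63,990
Penalty days: min(27, 45) = 27
Waiting-time penalty: 27 × $790 = $21,330
Subtotal: $63,990 + $63,990 + $21,330 = $149,310
Attorney fees: 20% of $149,310 = $29,862
Total award: $149,310 + $29,862 = $179,172

$179,172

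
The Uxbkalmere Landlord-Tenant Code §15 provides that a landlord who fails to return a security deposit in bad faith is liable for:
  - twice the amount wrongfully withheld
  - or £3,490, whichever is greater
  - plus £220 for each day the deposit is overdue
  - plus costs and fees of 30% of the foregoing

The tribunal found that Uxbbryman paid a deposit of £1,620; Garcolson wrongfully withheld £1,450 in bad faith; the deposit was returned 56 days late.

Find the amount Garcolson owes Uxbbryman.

Doubled: 2 × £1,450 = £2,900
Minimum £3,490: £2,900 is below the minimum → £3,490
Late-return penalty: 56 × £220 = £12,320
Damages plus late penalty: £3,490 + £12,320 = £15,810
Costs and fees: 30% of £15,810 = £4,743
Total recovery: £15,810 + £4,743 = £20,553

£20,553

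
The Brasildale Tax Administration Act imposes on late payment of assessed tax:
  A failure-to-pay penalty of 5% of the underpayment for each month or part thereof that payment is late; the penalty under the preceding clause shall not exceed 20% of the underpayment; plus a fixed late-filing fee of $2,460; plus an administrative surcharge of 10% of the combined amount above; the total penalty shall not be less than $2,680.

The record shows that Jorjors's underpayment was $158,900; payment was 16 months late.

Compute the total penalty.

$37,664

Accrued rate: 5% × 16 = 80%, capped at 20% → 20%
Failure-to-pay penalty: 20% of $158,900 = $31,780
Penalty before surcharge: $31,780 + $2,460 = $34,240
Administrative surcharge: 10% of $34,240 = $3,424
Total penalty: $34,240 + $3,424 = $37,664
Minimum $2,680: $37,664 meets the minimum, no increase.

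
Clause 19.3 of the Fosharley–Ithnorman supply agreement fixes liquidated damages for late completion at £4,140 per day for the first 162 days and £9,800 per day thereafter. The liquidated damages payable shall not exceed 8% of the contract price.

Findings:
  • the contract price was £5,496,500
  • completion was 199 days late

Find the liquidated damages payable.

First 162 days: 162 × £4,140 = £670,680
Remaining days: (199 − 162) × £9,800 = £362,600
Accrued per-day damages: £670,680 + £362,600 = £1,033,280
Cap: 8% of £5,496,500 = £439,720
Cap at £439,720: £1,033,280 exceeds the cap → £439,720

£439,720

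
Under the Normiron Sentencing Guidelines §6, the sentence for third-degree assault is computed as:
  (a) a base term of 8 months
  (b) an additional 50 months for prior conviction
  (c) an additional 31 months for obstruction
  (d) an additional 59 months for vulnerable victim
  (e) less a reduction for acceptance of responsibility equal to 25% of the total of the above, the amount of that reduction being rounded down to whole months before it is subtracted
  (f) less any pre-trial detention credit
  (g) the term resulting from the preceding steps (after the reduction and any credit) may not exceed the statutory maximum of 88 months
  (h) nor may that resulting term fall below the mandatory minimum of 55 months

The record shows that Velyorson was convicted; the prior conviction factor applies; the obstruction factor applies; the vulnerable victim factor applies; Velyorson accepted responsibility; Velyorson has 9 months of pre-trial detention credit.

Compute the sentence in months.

88 months

Prior conviction enhancement: +50 months
Obstruction enhancement: +31 months
Vulnerable victim enhancement: +59 months
Adjusted term: 8 months + 50 months + 31 months + 59 months = 148 months
Acceptance of responsibility reduction: 25% of 148 months = 37 months (rounded down)
After reduction: 148 − 37 = 111 months
Less pre-trial detention credit: 111 months − 9 months = 102 months
Cap at 88 months: 102 months exceeds the cap → 88 months
Minimum 55 months: 88 months meets the minimum, no increase.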